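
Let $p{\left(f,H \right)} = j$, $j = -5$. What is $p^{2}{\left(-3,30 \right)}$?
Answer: $25$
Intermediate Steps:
$p{\left(f,H \right)} = -5$
$p^{2}{\left(-3,30 \right)} = \left(-5\right)^{2} = 25$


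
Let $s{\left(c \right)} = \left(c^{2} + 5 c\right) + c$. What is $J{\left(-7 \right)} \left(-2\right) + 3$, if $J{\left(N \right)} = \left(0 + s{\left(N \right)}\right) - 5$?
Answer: $-1$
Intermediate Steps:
$s{\left(c \right)} = c^{2} + 6 c$
$J{\left(N \right)} = -5 + N \left(6 + N\right)$ ($J{\left(N \right)} = \left(0 + N \left(6 + N\right)\right) - 5 = N \left(6 + N\right) - 5 = -5 + N \left(6 + N\right)$)
$J{\left(-7 \right)} \left(-2\right) + 3 = \left(-5 - 7 \left(6 - 7\right)\right) \left(-2\right) + 3 = \left(-5 - -7\right) \left(-2\right) + 3 = \left(-5 + 7\right) \left(-2\right) + 3 = 2 \left(-2\right) + 3 = -4 + 3 = -1$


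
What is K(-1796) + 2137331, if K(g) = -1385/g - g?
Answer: 3841873477/1796 ≈ 2.1391e+6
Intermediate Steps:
K(g) = -g - 1385/g
K(-1796) + 2137331 = (-1*(-1796) - 1385/(-1796)) + 2137331 = (1796 - 1385*(-1/1796)) + 2137331 = (1796 + 1385/1796) + 2137331 = 3227001/1796 + 2137331 = 3841873477/1796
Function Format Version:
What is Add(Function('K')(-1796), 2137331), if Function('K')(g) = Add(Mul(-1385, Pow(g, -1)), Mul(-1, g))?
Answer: Rational(3841873477, 1796) ≈ 2.1391e+6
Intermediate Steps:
Function('K')(g) = Add(Mul(-1, g), Mul(-1385, Pow(g, -1)))
Add(Function('K')(-1796), 2137331) = Add(Add(Mul(-1, -1796), Mul(-1385, Pow(-1796, -1))), 2137331) = Add(Add(1796, Mul(-1385, Rational(-1, 1796))), 2137331) = Add(Add(1796, Rational(1385, 1796)), 2137331) = Add(Rational(3227001, 1796), 2137331) = Rational(3841873477, 1796)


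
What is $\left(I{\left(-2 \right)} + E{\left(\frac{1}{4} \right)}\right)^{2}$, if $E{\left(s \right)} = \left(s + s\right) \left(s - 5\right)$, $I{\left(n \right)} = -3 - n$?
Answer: $\frac{729}{64} \approx 11.391$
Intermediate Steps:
$E{\left(s \right)} = 2 s \left(-5 + s\right)$
$\left(I{\left(-2 \right)} + E{\left(\frac{1}{4} \right)}\right)^{2} = \left(\left(-3 - -2\right) + \frac{2 \left(-5 + \frac{1}{4}\right)}{4}\right)^{2} = \left(\left(-3 + 2\right) + 2 \cdot \frac{1}{4} \left(-5 + \frac{1}{4}\right)\right)^{2} = \left(-1 + 2 \cdot \frac{1}{4} \left(- \frac{19}{4}\right)\right)^{2} = \left(-1 - \frac{19}{8}\right)^{2} = \left(- \frac{27}{8}\right)^{2} = \frac{729}{64}$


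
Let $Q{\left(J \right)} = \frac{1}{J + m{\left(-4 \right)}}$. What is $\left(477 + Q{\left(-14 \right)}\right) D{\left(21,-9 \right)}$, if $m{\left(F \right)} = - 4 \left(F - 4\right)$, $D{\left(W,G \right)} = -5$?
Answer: $- \frac{42935}{18} \approx -2385.3$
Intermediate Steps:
$m{\left(F \right)} = 16 - 4 F$ ($m{\left(F \right)} = - 4 \left(-4 + F\right) = 16 - 4 F$)
$Q{\left(J \right)} = \frac{1}{32 + J}$ ($Q{\left(J \right)} = \frac{1}{J + \left(16 - -16\right)} = \frac{1}{J + \left(16 + 16\right)} = \frac{1}{J + 32} = \frac{1}{32 + J}$)
$\left(477 + Q{\left(-14 \right)}\right) D{\left(21,-9 \right)} = \left(477 + \frac{1}{32 - 14}\right) \left(-5\right) = \left(477 + \frac{1}{18}\right) \left(-5\right) = \frac{8587}{18} \left(-5\right) = - \frac{42935}{18}$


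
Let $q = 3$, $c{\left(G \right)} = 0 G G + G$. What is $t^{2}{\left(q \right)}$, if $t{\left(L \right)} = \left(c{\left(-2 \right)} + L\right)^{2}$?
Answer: $1$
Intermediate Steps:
$c{\left(G \right)} = G$ ($c{\left(G \right)} = 0 G^{2} + G = 0 + G = G$)
$t{\left(L \right)} = \left(-2 + L\right)^{2}$
$t^{2}{\left(q \right)} = \left(\left(-2 + 3\right)^{2}\right)^{2} = \left(1^{2}\right)^{2} = 1^{2} = 1$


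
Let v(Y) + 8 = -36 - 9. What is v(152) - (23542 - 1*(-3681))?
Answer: -27276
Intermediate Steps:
v(Y) = -53 (v(Y) = -8 + (-36 - 9) = -8 - 45 = -53)
v(152) - (23542 - 1*(-3681)) = -53 - (23542 - 1*(-3681)) = -53 - (23542 + 3681) = -53 - 1*27223 = -53 - 27223 = -27276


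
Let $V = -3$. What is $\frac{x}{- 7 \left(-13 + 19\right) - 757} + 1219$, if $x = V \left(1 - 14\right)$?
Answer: $\frac{973942}{799} \approx 1219.0$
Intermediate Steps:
$x = 39$ ($x = - 3 \left(1 - 14\right) = \left(-3\right) \left(-13\right) = 39$)
$\frac{x}{- 7 \left(-13 + 19\right) - 757} + 1219 = \frac{39}{- 7 \left(-13 + 19\right) - 757} + 1219 = \frac{39}{\left(-7\right) 6 - 757} + 1219 = \frac{39}{-42 - 757} + 1219 = \frac{39}{-799} + 1219 = 39 \left(- \frac{1}{799}\right) + 1219 = - \frac{39}{799} + 1219 = \frac{973942}{799}$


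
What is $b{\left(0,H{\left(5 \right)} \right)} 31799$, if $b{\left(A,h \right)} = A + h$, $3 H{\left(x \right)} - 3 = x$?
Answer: $\frac{254392}{3} \approx 84797.0$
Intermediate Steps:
$H{\left(x \right)} = 1 + \frac{x}{3}$
$b{\left(0,H{\left(5 \right)} \right)} 31799 = \left(0 + \left(1 + \frac{1}{3} \cdot 5\right)\right) 31799 = \left(0 + \left(1 + \frac{5}{3}\right)\right) 31799 = \left(0 + \frac{8}{3}\right) 31799 = \frac{8}{3} \cdot 31799 = \frac{254392}{3}$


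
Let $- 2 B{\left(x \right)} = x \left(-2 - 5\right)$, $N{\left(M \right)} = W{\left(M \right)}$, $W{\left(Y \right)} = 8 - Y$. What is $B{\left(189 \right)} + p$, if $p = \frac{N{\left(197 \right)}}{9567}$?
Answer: $\frac{1406307}{2126} \approx 661.48$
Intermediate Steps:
$N{\left(M \right)} = 8 - M$
$p = - \frac{21}{1063}$ ($p = \frac{8 - 197}{9567} = \left(8 - 197\right) \frac{1}{9567} = \left(-189\right) \frac{1}{9567} = - \frac{21}{1063} \approx -0.019755$)
$B{\left(x \right)} = \frac{7 x}{2}$ ($B{\left(x \right)} = - \frac{x \left(-2 - 5\right)}{2} = - \frac{x \left(-7\right)}{2} = - \frac{\left(-7\right) x}{2} = \frac{7 x}{2}$)
$B{\left(189 \right)} + p = \frac{7}{2} \cdot 189 - \frac{21}{1063} = \frac{1323}{2} - \frac{21}{1063} = \frac{1406307}{2126}$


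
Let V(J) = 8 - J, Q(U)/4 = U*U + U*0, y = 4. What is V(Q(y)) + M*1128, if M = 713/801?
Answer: 253136/267 ≈ 948.08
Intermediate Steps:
M = 713/801 (M = 713*(1/801) = 713/801 ≈ 0.89014)
Q(U) = 4*U² (Q(U) = 4*(U*U + U*0) = 4*(U² + 0) = 4*U²)
V(Q(y)) + M*1128 = (8 - 4*4²) + (713/801)*1128 = (8 - 4*16) + 268088/267 = (8 - 1*64) + 268088/267 = (8 - 64) + 268088/267 = -56 + 268088/267 = 253136/267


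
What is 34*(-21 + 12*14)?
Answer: 4998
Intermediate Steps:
34*(-21 + 12*14) = 34*(-21 + 168) = 34*147 = 4998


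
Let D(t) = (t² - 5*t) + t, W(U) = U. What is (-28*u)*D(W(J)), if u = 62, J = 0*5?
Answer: 0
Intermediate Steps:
J = 0
D(t) = t² - 4*t
(-28*u)*D(W(J)) = (-28*62)*(0*(-4 + 0)) = -0*(-4) = -1736*0 = 0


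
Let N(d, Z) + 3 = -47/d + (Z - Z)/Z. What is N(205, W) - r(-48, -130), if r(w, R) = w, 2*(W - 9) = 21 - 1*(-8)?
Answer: 9178/205 ≈ 44.771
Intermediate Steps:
W = 47/2 (W = 9 + (21 - 1*(-8))/2 = 9 + (21 + 8)/2 = 9 + (1/2)*29 = 9 + 29/2 = 47/2 ≈ 23.500)
N(d, Z) = -3 - 47/d (N(d, Z) = -3 + (-47/d + (Z - Z)/Z) = -3 + (-47/d + 0/Z) = -3 + (-47/d + 0) = -3 - 47/d)
N(205, W) - r(-48, -130) = (-3 - 47/205) - 1*(-48) = (-3 - 47*1/205) + 48 = (-3 - 47/205) + 48 = -662/205 + 48 = 9178/205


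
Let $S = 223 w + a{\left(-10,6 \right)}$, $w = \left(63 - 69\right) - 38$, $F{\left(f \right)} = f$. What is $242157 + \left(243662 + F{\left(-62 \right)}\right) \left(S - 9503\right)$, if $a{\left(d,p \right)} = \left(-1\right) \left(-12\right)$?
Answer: $-4701968643$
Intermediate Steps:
$w = -44$ ($w = -6 - 38 = -44$)
$a{\left(d,p \right)} = 12$
$S = -9800$ ($S = 223 \left(-44\right) + 12 = -9812 + 12 = -9800$)
$242157 + \left(243662 + F{\left(-62 \right)}\right) \left(S - 9503\right) = 242157 + \left(243662 - 62\right) \left(-9800 - 9503\right) = 242157 + 243600 \left(-19303\right) = 242157 - 4702210800 = -4701968643$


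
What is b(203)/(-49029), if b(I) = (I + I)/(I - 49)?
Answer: -29/539319 ≈ -5.3772e-5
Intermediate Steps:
b(I) = 2*I/(-49 + I) (b(I) = (2*I)/(-49 + I) = 2*I/(-49 + I))
b(203)/(-49029) = (2*203/(-49 + 203))/(-49029) = (2*203/154)*(-1/49029) = (2*203*(1/154))*(-1/49029) = (29/11)*(-1/49029) = -29/539319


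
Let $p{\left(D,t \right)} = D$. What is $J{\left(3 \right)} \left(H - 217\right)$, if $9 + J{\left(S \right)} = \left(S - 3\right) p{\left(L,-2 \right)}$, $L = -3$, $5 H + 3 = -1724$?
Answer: $\frac{25308}{5} \approx 5061.6$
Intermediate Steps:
$H = - \frac{1727}{5}$ ($H = - \frac{3}{5} + \frac{1}{5} \left(-1724\right) = - \frac{3}{5} - \frac{1724}{5} = - \frac{1727}{5} \approx -345.4$)
$J{\left(S \right)} = - 3 S$ ($J{\left(S \right)} = -9 + \left(S - 3\right) \left(-3\right) = -9 + \left(-3 + S\right) \left(-3\right) = -9 - \left(-9 + 3 S\right) = - 3 S$)
$J{\left(3 \right)} \left(H - 217\right) = \left(-3\right) 3 \left(- \frac{1727}{5} - 217\right) = - 9 \left(- \frac{1727}{5} - 217\right) = \left(-9\right) \left(- \frac{2812}{5}\right) = \frac{25308}{5}$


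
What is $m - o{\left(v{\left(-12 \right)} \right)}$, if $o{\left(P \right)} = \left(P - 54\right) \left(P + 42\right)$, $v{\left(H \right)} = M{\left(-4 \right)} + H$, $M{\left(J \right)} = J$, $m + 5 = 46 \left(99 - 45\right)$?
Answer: $4299$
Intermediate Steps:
$m = 2479$ ($m = -5 + 46 \left(99 - 45\right) = -5 + 46 \cdot 54 = -5 + 2484 = 2479$)
$v{\left(H \right)} = -4 + H$
$o{\left(P \right)} = \left(-54 + P\right) \left(42 + P\right)$
$m - o{\left(v{\left(-12 \right)} \right)} = 2479 - \left(-2268 + \left(-4 - 12\right)^{2} - 12 \left(-4 - 12\right)\right) = 2479 - \left(-2268 + \left(-16\right)^{2} - -192\right) = 2479 - \left(-2268 + 256 + 192\right) = 2479 - -1820 = 2479 + 1820 = 4299$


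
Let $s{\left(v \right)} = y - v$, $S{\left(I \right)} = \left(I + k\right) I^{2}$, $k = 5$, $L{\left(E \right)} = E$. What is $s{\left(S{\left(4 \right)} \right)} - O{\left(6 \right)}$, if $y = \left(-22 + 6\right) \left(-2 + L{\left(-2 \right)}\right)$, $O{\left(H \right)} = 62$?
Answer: $-142$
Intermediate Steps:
$S{\left(I \right)} = I^{2} \left(5 + I\right)$ ($S{\left(I \right)} = \left(I + 5\right) I^{2} = \left(5 + I\right) I^{2} = I^{2} \left(5 + I\right)$)
$y = 64$ ($y = \left(-22 + 6\right) \left(-2 - 2\right) = \left(-16\right) \left(-4\right) = 64$)
$s{\left(v \right)} = 64 - v$
$s{\left(S{\left(4 \right)} \right)} - O{\left(6 \right)} = \left(64 - 4^{2} \left(5 + 4\right)\right) - 62 = \left(64 - 16 \cdot 9\right) - 62 = \left(64 - 144\right) - 62 = -80 - 62 = -142$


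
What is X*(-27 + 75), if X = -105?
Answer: -5040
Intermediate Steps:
X*(-27 + 75) = -105*(-27 + 75) = -105*48 = -5040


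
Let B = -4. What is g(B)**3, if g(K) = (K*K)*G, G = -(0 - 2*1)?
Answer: 32768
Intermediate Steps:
G = 2 (G = -(0 - 2) = -1*(-2) = 2)
g(K) = 2*K**2 (g(K) = (K*K)*2 = K**2*2 = 2*K**2)
g(B)**3 = (2*(-4)**2)**3 = (2*16)**3 = 32**3 = 32768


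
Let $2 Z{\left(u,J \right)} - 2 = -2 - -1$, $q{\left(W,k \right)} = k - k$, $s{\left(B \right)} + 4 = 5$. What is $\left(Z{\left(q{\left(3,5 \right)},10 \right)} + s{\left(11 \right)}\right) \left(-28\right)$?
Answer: $-42$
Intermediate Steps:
$s{\left(B \right)} = 1$ ($s{\left(B \right)} = -4 + 5 = 1$)
$q{\left(W,k \right)} = 0$
$Z{\left(u,J \right)} = \frac{1}{2}$ ($Z{\left(u,J \right)} = 1 + \frac{-2 - -1}{2} = 1 + \frac{-2 + 1}{2} = 1 + \frac{1}{2} \left(-1\right) = 1 - \frac{1}{2} = \frac{1}{2}$)
$\left(Z{\left(q{\left(3,5 \right)},10 \right)} + s{\left(11 \right)}\right) \left(-28\right) = \left(\frac{1}{2} + 1\right) \left(-28\right) = \frac{3}{2} \left(-28\right) = -42$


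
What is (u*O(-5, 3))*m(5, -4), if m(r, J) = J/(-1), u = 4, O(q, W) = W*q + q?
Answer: -320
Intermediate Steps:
O(q, W) = q + W*q
m(r, J) = -J (m(r, J) = J*(-1) = -J)
(u*O(-5, 3))*m(5, -4) = (4*(-5*(1 + 3)))*(-1*(-4)) = (4*(-5*4))*4 = (4*(-20))*4 = -80*4 = -320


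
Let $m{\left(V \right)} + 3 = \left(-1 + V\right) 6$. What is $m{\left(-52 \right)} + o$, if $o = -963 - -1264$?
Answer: $-20$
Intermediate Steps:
$o = 301$ ($o = -963 + 1264 = 301$)
$m{\left(V \right)} = -9 + 6 V$ ($m{\left(V \right)} = -3 + \left(-1 + V\right) 6 = -3 + \left(-6 + 6 V\right) = -9 + 6 V$)
$m{\left(-52 \right)} + o = \left(-9 + 6 \left(-52\right)\right) + 301 = \left(-9 - 312\right) + 301 = -321 + 301 = -20$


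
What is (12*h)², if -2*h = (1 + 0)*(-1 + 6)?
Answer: 900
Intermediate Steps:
h = -5/2 (h = -(1 + 0)*(-1 + 6)/2 = -5/2 ≈ -2.5000)
(12*h)² = (12*(-5/2))² = (-30)² = 900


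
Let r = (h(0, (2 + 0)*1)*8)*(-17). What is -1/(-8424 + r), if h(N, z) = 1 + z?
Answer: 1/8832 ≈ 0.00011322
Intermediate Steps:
r = -408 (r = ((1 + (2 + 0)*1)*8)*(-17) = ((1 + 2*1)*8)*(-17) = ((1 + 2)*8)*(-17) = (3*8)*(-17) = 24*(-17) = -408)
-1/(-8424 + r) = -1/(-8424 - 408) = -1/(-8832) = -1*(-1/8832) = 1/8832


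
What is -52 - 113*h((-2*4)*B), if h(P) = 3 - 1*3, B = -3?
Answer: -52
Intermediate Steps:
h(P) = 0 (h(P) = 3 - 3 = 0)
-52 - 113*h((-2*4)*B) = -52 - 113*0 = -52 + 0 = -52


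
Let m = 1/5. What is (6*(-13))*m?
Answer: -78/5 ≈ -15.600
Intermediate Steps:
m = ⅕ ≈ 0.20000
(6*(-13))*m = (6*(-13))*(⅕) = -78*⅕ = -78/5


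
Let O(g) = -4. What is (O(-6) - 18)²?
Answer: 484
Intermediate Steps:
(O(-6) - 18)² = (-4 - 18)² = (-22)² = 484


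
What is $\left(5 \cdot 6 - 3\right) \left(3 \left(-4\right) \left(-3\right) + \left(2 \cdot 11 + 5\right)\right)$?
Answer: $1701$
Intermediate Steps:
$\left(5 \cdot 6 - 3\right) \left(3 \left(-4\right) \left(-3\right) + \left(2 \cdot 11 + 5\right)\right) = \left(30 - 3\right) \left(\left(-12\right) \left(-3\right) + \left(22 + 5\right)\right) = 27 \left(36 + 27\right) = 27 \cdot 63 = 1701$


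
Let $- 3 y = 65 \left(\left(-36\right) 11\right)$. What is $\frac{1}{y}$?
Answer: $\frac{1}{8580} \approx 0.00011655$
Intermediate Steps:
$y = 8580$ ($y = - \frac{65 \left(\left(-36\right) 11\right)}{3} = - \frac{65 \left(-396\right)}{3} = \left(- \frac{1}{3}\right) \left(-25740\right) = 8580$)
$\frac{1}{y} = \frac{1}{8580}$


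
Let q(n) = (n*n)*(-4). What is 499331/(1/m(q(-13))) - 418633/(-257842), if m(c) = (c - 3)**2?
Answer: 59358338895692415/257842 ≈ 2.3021e+11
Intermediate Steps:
q(n) = -4*n**2 (q(n) = n**2*(-4) = -4*n**2)
m(c) = (-3 + c)**2
499331/(1/m(q(-13))) - 418633/(-257842) = 499331/(1/((-3 - 4*(-13)**2)**2)) - 418633/(-257842) = 499331/(1/((-3 - 4*169)**2)) - 418633*(-1/257842) = 499331/(1/((-3 - 676)**2)) + 418633/257842 = 499331/(1/((-679)**2)) + 418633/257842 = 499331/(1/461041) + 418633/257842 = 499331*461041 + 418633/257842 = 230212063571 + 418633/257842 = 59358338895692415/257842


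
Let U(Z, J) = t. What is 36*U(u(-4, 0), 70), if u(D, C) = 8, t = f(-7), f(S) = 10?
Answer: 360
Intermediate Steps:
t = 10
U(Z, J) = 10
36*U(u(-4, 0), 70) = 36*10 = 360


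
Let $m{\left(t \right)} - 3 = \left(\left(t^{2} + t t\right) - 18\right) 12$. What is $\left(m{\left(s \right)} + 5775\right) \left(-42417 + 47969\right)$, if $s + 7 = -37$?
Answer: $288848352$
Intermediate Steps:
$s = -44$ ($s = -7 - 37 = -44$)
$m{\left(t \right)} = -213 + 24 t^{2}$ ($m{\left(t \right)} = 3 + \left(\left(t^{2} + t t\right) - 18\right) 12 = 3 + \left(\left(t^{2} + t^{2}\right) - 18\right) 12 = 3 + \left(2 t^{2} - 18\right) 12 = 3 + \left(-18 + 2 t^{2}\right) 12 = 3 + \left(-216 + 24 t^{2}\right) = -213 + 24 t^{2}$)
$\left(m{\left(s \right)} + 5775\right) \left(-42417 + 47969\right) = \left(\left(-213 + 24 \left(-44\right)^{2}\right) + 5775\right) \left(-42417 + 47969\right) = \left(\left(-213 + 24 \cdot 1936\right) + 5775\right) 5552 = \left(\left(-213 + 46464\right) + 5775\right) 5552 = \left(46251 + 5775\right) 5552 = 52026 \cdot 5552 = 288848352$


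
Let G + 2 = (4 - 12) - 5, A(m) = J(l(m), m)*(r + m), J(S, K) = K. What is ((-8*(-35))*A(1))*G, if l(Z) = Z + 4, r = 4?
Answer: -21000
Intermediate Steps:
l(Z) = 4 + Z
A(m) = m*(4 + m)
G = -15 (G = -2 + ((4 - 12) - 5) = -2 + (-8 - 5) = -2 - 13 = -15)
((-8*(-35))*A(1))*G = ((-8*(-35))*(1*(4 + 1)))*(-15) = (280*(1*5))*(-15) = (280*5)*(-15) = 1400*(-15) = -21000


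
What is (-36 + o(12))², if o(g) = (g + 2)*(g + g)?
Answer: 90000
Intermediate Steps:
o(g) = 2*g*(2 + g) (o(g) = (2 + g)*(2*g) = 2*g*(2 + g))
(-36 + o(12))² = (-36 + 2*12*(2 + 12))² = (-36 + 2*12*14)² = (-36 + 336)² = 300² = 90000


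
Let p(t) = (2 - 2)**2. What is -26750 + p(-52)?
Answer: -26750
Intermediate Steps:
p(t) = 0 (p(t) = 0**2 = 0)
-26750 + p(-52) = -26750 + 0 = -26750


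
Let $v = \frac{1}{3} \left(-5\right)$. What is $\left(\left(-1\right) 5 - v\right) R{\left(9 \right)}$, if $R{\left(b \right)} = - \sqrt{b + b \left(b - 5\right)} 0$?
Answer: $0$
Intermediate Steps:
$v = - \frac{5}{3}$ ($v = \frac{1}{3} \left(-5\right) = - \frac{5}{3} \approx -1.6667$)
$R{\left(b \right)} = 0$ ($R{\left(b \right)} = - \sqrt{b + b \left(-5 + b\right)} 0 = 0$)
$\left(\left(-1\right) 5 - v\right) R{\left(9 \right)} = \left(\left(-1\right) 5 - - \frac{5}{3}\right) 0 = \left(-5 + \frac{5}{3}\right) 0 = \left(- \frac{10}{3}\right) 0 = 0$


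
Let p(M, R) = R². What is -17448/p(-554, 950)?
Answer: -4362/225625 ≈ -0.019333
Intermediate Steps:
-17448/p(-554, 950) = -17448/(950²) = -17448/902500 = -17448*1/902500 = -4362/225625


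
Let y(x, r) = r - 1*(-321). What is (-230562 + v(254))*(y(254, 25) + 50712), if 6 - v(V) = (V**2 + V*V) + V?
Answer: -18372812836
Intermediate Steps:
y(x, r) = 321 + r (y(x, r) = r + 321 = 321 + r)
v(V) = 6 - V - 2*V**2 (v(V) = 6 - ((V**2 + V*V) + V) = 6 - ((V**2 + V**2) + V) = 6 - (2*V**2 + V) = 6 - (V + 2*V**2) = 6 + (-V - 2*V**2) = 6 - V - 2*V**2)
(-230562 + v(254))*(y(254, 25) + 50712) = (-230562 + (6 - 1*254 - 2*254**2))*((321 + 25) + 50712) = (-230562 + (6 - 254 - 2*64516))*(346 + 50712) = (-230562 + (6 - 254 - 129032))*51058 = (-230562 - 129280)*51058 = -359842*51058 = -18372812836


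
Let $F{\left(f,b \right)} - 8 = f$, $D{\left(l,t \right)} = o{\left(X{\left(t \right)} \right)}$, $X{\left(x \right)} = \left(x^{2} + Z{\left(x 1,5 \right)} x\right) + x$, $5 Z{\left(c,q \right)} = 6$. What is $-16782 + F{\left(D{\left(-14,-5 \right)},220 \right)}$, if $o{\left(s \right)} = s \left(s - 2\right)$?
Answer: $-16606$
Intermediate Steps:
$Z{\left(c,q \right)} = \frac{6}{5}$ ($Z{\left(c,q \right)} = \frac{1}{5} \cdot 6 = \frac{6}{5}$)
$X{\left(x \right)} = x^{2} + \frac{11 x}{5}$ ($X{\left(x \right)} = \left(x^{2} + \frac{6 x}{5}\right) + x = x^{2} + \frac{11 x}{5}$)
$o{\left(s \right)} = s \left(-2 + s\right)$
$D{\left(l,t \right)} = \frac{t \left(-2 + \frac{t \left(11 + 5 t\right)}{5}\right) \left(11 + 5 t\right)}{5}$ ($D{\left(l,t \right)} = \frac{t \left(11 + 5 t\right)}{5} \left(-2 + \frac{t \left(11 + 5 t\right)}{5}\right) = \frac{t \left(-2 + \frac{t \left(11 + 5 t\right)}{5}\right) \left(11 + 5 t\right)}{5}$)
$F{\left(f,b \right)} = 8 + f$
$-16782 + F{\left(D{\left(-14,-5 \right)},220 \right)} = -16782 + \left(8 + \frac{1}{25} \left(-5\right) \left(-10 - 5 \left(11 + 5 \left(-5\right)\right)\right) \left(11 + 5 \left(-5\right)\right)\right) = -16782 + \left(8 + \frac{1}{25} \left(-5\right) \left(-10 - 5 \left(11 - 25\right)\right) \left(11 - 25\right)\right) = -16782 + \left(8 + \frac{1}{25} \left(-5\right) \left(-10 - -70\right) \left(-14\right)\right) = -16782 + \left(8 + \frac{1}{25} \left(-5\right) \left(-10 + 70\right) \left(-14\right)\right) = -16782 + \left(8 + \frac{1}{25} \left(-5\right) 60 \left(-14\right)\right) = -16782 + \left(8 + 168\right) = -16782 + 176 = -16606$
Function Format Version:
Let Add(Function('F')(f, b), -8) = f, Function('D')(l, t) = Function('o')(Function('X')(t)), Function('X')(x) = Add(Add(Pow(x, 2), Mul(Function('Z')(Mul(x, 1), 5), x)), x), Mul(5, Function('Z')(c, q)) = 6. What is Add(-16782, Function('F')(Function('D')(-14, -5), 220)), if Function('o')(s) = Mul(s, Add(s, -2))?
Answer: -16606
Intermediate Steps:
Function('Z')(c, q) = Rational(6, 5) (Function('Z')(c, q) = Mul(Rational(1, 5), 6) = Rational(6, 5))
Function('X')(x) = Add(Pow(x, 2), Mul(Rational(11, 5), x)) (Function('X')(x) = Add(Add(Pow(x, 2), Mul(Rational(6, 5), x)), x) = Add(Pow(x, 2), Mul(Rational(11, 5), x)))
Function('o')(s) = Mul(s, Add(-2, s))
Function('D')(l, t) = Mul(Rational(1, 5), t, Add(-2, Mul(Rational(1, 5), t, Add(11, Mul(5, t)))), Add(11, Mul(5, t))) (Function('D')(l, t) = Mul(Mul(Rational(1, 5), t, Add(11, Mul(5, t))), Add(-2, Mul(Rational(1, 5), t, Add(11, Mul(5, t))))) = Mul(Rational(1, 5), t, Add(-2, Mul(Rational(1, 5), t, Add(11, Mul(5, t)))), Add(11, Mul(5, t))))
Function('F')(f, b) = Add(8, f)
Add(-16782, Function('F')(Function('D')(-14, -5), 220)) = Add(-16782, Add(8, Mul(Rational(1, 25), -5, Add(-10, Mul(-5, Add(11, Mul(5, -5)))), Add(11, Mul(5, -5))))) = Add(-16782, Add(8, Mul(Rational(1, 25), -5, Add(-10, Mul(-5, Add(11, -25))), Add(11, -25)))) = Add(-16782, Add(8, Mul(Rational(1, 25), -5, Add(-10, Mul(-5, -14)), -14))) = Add(-16782, Add(8, Mul(Rational(1, 25), -5, Add(-10, 70), -14))) = Add(-16782, Add(8, Mul(Rational(1, 25), -5, 60, -14))) = Add(-16782, Add(8, 168)) = Add(-16782, 176) = -16606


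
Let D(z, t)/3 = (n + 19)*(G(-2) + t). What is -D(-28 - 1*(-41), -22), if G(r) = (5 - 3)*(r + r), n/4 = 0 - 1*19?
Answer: -5130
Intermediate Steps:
n = -76 (n = 4*(0 - 1*19) = 4*(0 - 19) = 4*(-19) = -76)
G(r) = 4*r (G(r) = 2*(2*r) = 4*r)
D(z, t) = 1368 - 171*t (D(z, t) = 3*((-76 + 19)*(4*(-2) + t)) = 3*(-57*(-8 + t)) = 3*(456 - 57*t) = 1368 - 171*t)
-D(-28 - 1*(-41), -22) = -(1368 - 171*(-22)) = -(1368 + 3762) = -1*5130 = -5130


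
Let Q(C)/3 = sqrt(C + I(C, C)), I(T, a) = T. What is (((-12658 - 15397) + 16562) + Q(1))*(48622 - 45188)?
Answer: -39466962 + 10302*sqrt(2) ≈ -3.9452e+7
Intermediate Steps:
Q(C) = 3*sqrt(2)*sqrt(C) (Q(C) = 3*sqrt(C + C) = 3*sqrt(2*C) = 3*(sqrt(2)*sqrt(C)) = 3*sqrt(2)*sqrt(C))
(((-12658 - 15397) + 16562) + Q(1))*(48622 - 45188) = (((-12658 - 15397) + 16562) + 3*sqrt(2)*sqrt(1))*(48622 - 45188) = ((-28055 + 16562) + 3*sqrt(2)*1)*3434 = (-11493 + 3*sqrt(2))*3434 = -39466962 + 10302*sqrt(2)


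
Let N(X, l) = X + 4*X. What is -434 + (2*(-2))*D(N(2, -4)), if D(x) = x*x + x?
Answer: -874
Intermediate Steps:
N(X, l) = 5*X
D(x) = x + x² (D(x) = x² + x = x + x²)
-434 + (2*(-2))*D(N(2, -4)) = -434 + (2*(-2))*((5*2)*(1 + 5*2)) = -434 - 40*(1 + 10) = -434 - 40*11 = -434 - 4*110 = -434 - 440 = -874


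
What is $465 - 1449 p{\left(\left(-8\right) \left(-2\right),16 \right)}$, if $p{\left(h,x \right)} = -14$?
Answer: $20751$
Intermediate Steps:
$465 - 1449 p{\left(\left(-8\right) \left(-2\right),16 \right)} = 465 - -20286 = 465 + 20286 = 20751$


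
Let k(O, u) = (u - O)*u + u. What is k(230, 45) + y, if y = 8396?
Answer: 116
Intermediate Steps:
k(O, u) = u + u*(u - O) (k(O, u) = u*(u - O) + u = u + u*(u - O))
k(230, 45) + y = 45*(1 + 45 - 1*230) + 8396 = 45*(1 + 45 - 230) + 8396 = 45*(-184) + 8396 = -8280 + 8396 = 116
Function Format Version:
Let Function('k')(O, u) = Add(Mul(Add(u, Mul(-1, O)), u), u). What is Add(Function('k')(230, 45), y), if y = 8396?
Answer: 116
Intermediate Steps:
Function('k')(O, u) = Add(u, Mul(u, Add(u, Mul(-1, O)))) (Function('k')(O, u) = Add(Mul(u, Add(u, Mul(-1, O))), u) = Add(u, Mul(u, Add(u, Mul(-1, O)))))
Add(Function('k')(230, 45), y) = Add(Mul(45, Add(1, 45, Mul(-1, 230))), 8396) = Add(Mul(45, Add(1, 45, -230)), 8396) = Add(Mul(45, -184), 8396) = Add(-8280, 8396) = 116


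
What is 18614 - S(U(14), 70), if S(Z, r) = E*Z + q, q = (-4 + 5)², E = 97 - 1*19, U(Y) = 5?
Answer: 18223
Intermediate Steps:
E = 78 (E = 97 - 19 = 78)
q = 1 (q = 1² = 1)
S(Z, r) = 1 + 78*Z (S(Z, r) = 78*Z + 1 = 1 + 78*Z)
18614 - S(U(14), 70) = 18614 - (1 + 78*5) = 18614 - (1 + 390) = 18614 - 1*391 = 18614 - 391 = 18223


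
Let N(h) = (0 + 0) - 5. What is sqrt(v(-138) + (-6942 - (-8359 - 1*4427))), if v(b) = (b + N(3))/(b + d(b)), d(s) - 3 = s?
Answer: sqrt(2577435)/21 ≈ 76.449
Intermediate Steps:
d(s) = 3 + s
N(h) = -5 (N(h) = 0 - 5 = -5)
v(b) = (-5 + b)/(3 + 2*b) (v(b) = (b - 5)/(b + (3 + b)) = (-5 + b)/(3 + 2*b))
sqrt(v(-138) + (-6942 - (-8359 - 1*4427))) = sqrt((-5 - 138)/(3 + 2*(-138)) + (-6942 - (-8359 - 1*4427))) = sqrt(-143/(3 - 276) + (-6942 - (-8359 - 4427))) = sqrt(-143/(-273) + (-6942 - 1*(-12786))) = sqrt(-1/273*(-143) + (-6942 + 12786)) = sqrt(11/21 + 5844) = sqrt(122735/21) = sqrt(2577435)/21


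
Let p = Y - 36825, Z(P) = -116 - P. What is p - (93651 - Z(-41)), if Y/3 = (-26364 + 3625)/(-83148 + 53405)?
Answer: -3882910176/29743 ≈ -1.3055e+5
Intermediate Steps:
Y = 68217/29743 (Y = 3*((-26364 + 3625)/(-83148 + 53405)) = 3*(-22739/(-29743)) = 3*(-22739*(-1/29743)) = 3*(22739/29743) = 68217/29743 ≈ 2.2935)
p = -1095217758/29743 (p = 68217/29743 - 36825 = -1095217758/29743 ≈ -36823.)
p - (93651 - Z(-41)) = -1095217758/29743 - (93651 - (-116 - 1*(-41))) = -1095217758/29743 - (93651 - (-116 + 41)) = -1095217758/29743 - (93651 - 1*(-75)) = -1095217758/29743 - (93651 + 75) = -1095217758/29743 - 1*93726 = -1095217758/29743 - 93726 = -3882910176/29743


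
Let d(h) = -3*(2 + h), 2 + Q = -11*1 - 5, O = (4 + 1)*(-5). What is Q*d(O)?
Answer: -1242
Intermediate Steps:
O = -25 (O = 5*(-5) = -25)
Q = -18 (Q = -2 + (-11*1 - 5) = -2 + (-11 - 5) = -2 - 16 = -18)
d(h) = -6 - 3*h
Q*d(O) = -18*(-6 - 3*(-25)) = -18*(-6 + 75) = -18*69 = -1242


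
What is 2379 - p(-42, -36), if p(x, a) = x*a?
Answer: 867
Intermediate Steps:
p(x, a) = a*x
2379 - p(-42, -36) = 2379 - (-36)*(-42) = 2379 - 1*1512 = 2379 - 1512 = 867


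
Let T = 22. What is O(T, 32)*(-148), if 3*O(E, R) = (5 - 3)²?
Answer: -592/3 ≈ -197.33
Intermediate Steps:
O(E, R) = 4/3 (O(E, R) = (5 - 3)²/3 = (⅓)*2² = (⅓)*4 = 4/3)
O(T, 32)*(-148) = (4/3)*(-148) = -592/3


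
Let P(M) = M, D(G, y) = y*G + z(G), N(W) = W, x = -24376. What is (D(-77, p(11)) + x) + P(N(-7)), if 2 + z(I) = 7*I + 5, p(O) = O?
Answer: -25766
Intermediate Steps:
z(I) = 3 + 7*I (z(I) = -2 + (7*I + 5) = -2 + (5 + 7*I) = 3 + 7*I)
D(G, y) = 3 + 7*G + G*y (D(G, y) = y*G + (3 + 7*G) = G*y + (3 + 7*G) = 3 + 7*G + G*y)
(D(-77, p(11)) + x) + P(N(-7)) = ((3 + 7*(-77) - 77*11) - 24376) - 7 = ((3 - 539 - 847) - 24376) - 7 = (-1383 - 24376) - 7 = -25759 - 7 = -25766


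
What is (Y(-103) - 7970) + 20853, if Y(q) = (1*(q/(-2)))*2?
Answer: 12986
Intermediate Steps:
Y(q) = -q (Y(q) = (1*(q*(-½)))*2 = (1*(-q/2))*2 = -q/2*2 = -q)
(Y(-103) - 7970) + 20853 = (-1*(-103) - 7970) + 20853 = (103 - 7970) + 20853 = -7867 + 20853 = 12986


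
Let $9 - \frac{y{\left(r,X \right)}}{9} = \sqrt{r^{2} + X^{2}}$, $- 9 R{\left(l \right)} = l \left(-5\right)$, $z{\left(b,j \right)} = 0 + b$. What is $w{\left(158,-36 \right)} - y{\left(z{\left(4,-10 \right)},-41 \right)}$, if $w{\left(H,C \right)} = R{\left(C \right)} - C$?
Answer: $-65 + 9 \sqrt{1697} \approx 305.75$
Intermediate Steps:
$z{\left(b,j \right)} = b$
$R{\left(l \right)} = \frac{5 l}{9}$ ($R{\left(l \right)} = - \frac{l \left(-5\right)}{9} = - \frac{\left(-5\right) l}{9} = \frac{5 l}{9}$)
$y{\left(r,X \right)} = 81 - 9 \sqrt{X^{2} + r^{2}}$ ($y{\left(r,X \right)} = 81 - 9 \sqrt{r^{2} + X^{2}} = 81 - 9 \sqrt{X^{2} + r^{2}}$)
$w{\left(H,C \right)} = - \frac{4 C}{9}$ ($w{\left(H,C \right)} = \frac{5 C}{9} - C = - \frac{4 C}{9}$)
$w{\left(158,-36 \right)} - y{\left(z{\left(4,-10 \right)},-41 \right)} = \left(- \frac{4}{9}\right) \left(-36\right) - \left(81 - 9 \sqrt{\left(-41\right)^{2} + 4^{2}}\right) = 16 - \left(81 - 9 \sqrt{1681 + 16}\right) = 16 - \left(81 - 9 \sqrt{1697}\right) = -65 + 9 \sqrt{1697}$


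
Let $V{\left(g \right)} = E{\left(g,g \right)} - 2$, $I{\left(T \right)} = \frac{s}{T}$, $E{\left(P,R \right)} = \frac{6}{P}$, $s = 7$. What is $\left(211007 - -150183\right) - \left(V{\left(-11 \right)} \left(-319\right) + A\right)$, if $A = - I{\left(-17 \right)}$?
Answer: $\frac{6126419}{17} \approx 3.6038 \cdot 10^{5}$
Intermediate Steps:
$I{\left(T \right)} = \frac{7}{T}$
$V{\left(g \right)} = -2 + \frac{6}{g}$ ($V{\left(g \right)} = \frac{6}{g} - 2 = -2 + \frac{6}{g}$)
$A = \frac{7}{17}$ ($A = - \frac{7}{-17} = - \frac{7 \left(-1\right)}{17} = \left(-1\right) \left(- \frac{7}{17}\right) = \frac{7}{17} \approx 0.41176$)
$\left(211007 - -150183\right) - \left(V{\left(-11 \right)} \left(-319\right) + A\right) = \left(211007 - -150183\right) - \left(\left(-2 + \frac{6}{-11}\right) \left(-319\right) + \frac{7}{17}\right) = \left(211007 + 150183\right) - \left(\left(-2 + 6 \left(- \frac{1}{11}\right)\right) \left(-319\right) + \frac{7}{17}\right) = 361190 - \left(\left(-2 - \frac{6}{11}\right) \left(-319\right) + \frac{7}{17}\right) = 361190 - \left(\left(- \frac{28}{11}\right) \left(-319\right) + \frac{7}{17}\right) = 361190 - \left(812 + \frac{7}{17}\right) = 361190 - \frac{13811}{17} = \frac{6126419}{17}$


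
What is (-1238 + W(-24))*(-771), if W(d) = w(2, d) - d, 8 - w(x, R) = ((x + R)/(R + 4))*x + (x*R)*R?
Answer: 9098571/5 ≈ 1.8197e+6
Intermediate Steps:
w(x, R) = 8 - x*R**2 - x*(R + x)/(4 + R) (w(x, R) = 8 - (((x + R)/(R + 4))*x + (x*R)*R) = 8 - (((R + x)/(4 + R))*x + (R*x)*R) = 8 - (((R + x)/(4 + R))*x + x*R**2) = 8 - (x*(R + x)/(4 + R) + x*R**2) = 8 - (x*R**2 + x*(R + x)/(4 + R)) = 8 + (-x*R**2 - x*(R + x)/(4 + R)) = 8 - x*R**2 - x*(R + x)/(4 + R))
W(d) = -d + (28 - 8*d**2 - 2*d**3 + 6*d)/(4 + d) (W(d) = (32 - 1*2**2 + 8*d - 1*d*2 - 1*2*d**3 - 4*2*d**2)/(4 + d) - d = (32 - 1*4 + 8*d - 2*d - 2*d**3 - 8*d**2)/(4 + d) - d = (32 - 4 + 8*d - 2*d - 2*d**3 - 8*d**2)/(4 + d) - d = (28 - 8*d**2 - 2*d**3 + 6*d)/(4 + d) - d = -d + (28 - 8*d**2 - 2*d**3 + 6*d)/(4 + d))
(-1238 + W(-24))*(-771) = (-1238 + (28 - 9*(-24)**2 - 2*(-24)**3 + 2*(-24))/(4 - 24))*(-771) = (-1238 + (28 - 9*576 - 2*(-13824) - 48)/(-20))*(-771) = (-1238 - (28 - 5184 + 27648 - 48)/20)*(-771) = (-1238 - 1/20*22444)*(-771) = (-1238 - 5611/5)*(-771) = -11801/5*(-771) = 9098571/5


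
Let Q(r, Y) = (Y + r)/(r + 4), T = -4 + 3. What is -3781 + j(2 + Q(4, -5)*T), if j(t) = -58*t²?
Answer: -129373/32 ≈ -4042.9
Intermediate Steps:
T = -1
Q(r, Y) = (Y + r)/(4 + r)
-3781 + j(2 + Q(4, -5)*T) = -3781 - 58*(2 + ((-5 + 4)/(4 + 4))*(-1))² = -3781 - 58*(2 + (-1/8)*(-1))² = -3781 - 58*(2 + ((⅛)*(-1))*(-1))² = -3781 - 58*(2 - ⅛*(-1))² = -3781 - 58*(2 + ⅛)² = -3781 - 58*(17/8)² = -3781 - 58*289/64 = -3781 - 8381/32 = -129373/32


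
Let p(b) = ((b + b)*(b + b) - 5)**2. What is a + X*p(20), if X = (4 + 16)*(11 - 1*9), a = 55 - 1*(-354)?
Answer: 101761409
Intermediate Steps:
p(b) = (-5 + 4*b**2)**2 (p(b) = ((2*b)*(2*b) - 5)**2 = (4*b**2 - 5)**2 = (-5 + 4*b**2)**2)
a = 409 (a = 55 + 354 = 409)
X = 40 (X = 20*(11 - 9) = 20*2 = 40)
a + X*p(20) = 409 + 40*(-5 + 4*20**2)**2 = 409 + 40*(-5 + 4*400)**2 = 409 + 40*(-5 + 1600)**2 = 409 + 40*1595**2 = 409 + 40*2544025 = 409 + 101761000 = 101761409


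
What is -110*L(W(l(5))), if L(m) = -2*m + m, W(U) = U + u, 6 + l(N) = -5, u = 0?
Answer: -1210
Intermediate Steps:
l(N) = -11 (l(N) = -6 - 5 = -11)
W(U) = U (W(U) = U + 0 = U)
L(m) = -m
-110*L(W(l(5))) = -(-110)*(-11) = -110*11 = -1210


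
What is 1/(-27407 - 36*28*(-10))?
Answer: -1/17327 ≈ -5.7713e-5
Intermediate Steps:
1/(-27407 - 36*28*(-10)) = 1/(-27407 - 1008*(-10)) = 1/(-27407 + 10080) = 1/(-17327) = -1/17327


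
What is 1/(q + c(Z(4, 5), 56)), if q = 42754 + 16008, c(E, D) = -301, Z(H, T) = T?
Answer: 1/58461 ≈ 1.7105e-5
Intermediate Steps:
q = 58762
1/(q + c(Z(4, 5), 56)) = 1/(58762 - 301) = 1/58461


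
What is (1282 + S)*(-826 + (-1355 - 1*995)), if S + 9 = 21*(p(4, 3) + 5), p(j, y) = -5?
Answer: -4043048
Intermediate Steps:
S = -9 (S = -9 + 21*(-5 + 5) = -9 + 21*0 = -9 + 0 = -9)
(1282 + S)*(-826 + (-1355 - 1*995)) = (1282 - 9)*(-826 + (-1355 - 1*995)) = 1273*(-826 + (-1355 - 995)) = 1273*(-826 - 2350) = 1273*(-3176) = -4043048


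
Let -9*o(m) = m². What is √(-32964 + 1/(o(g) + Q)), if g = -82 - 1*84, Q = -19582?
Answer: 5*I*√54762426656898/203794 ≈ 181.56*I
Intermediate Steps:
g = -166 (g = -82 - 84 = -166)
o(m) = -m²/9
√(-32964 + 1/(o(g) + Q)) = √(-32964 + 1/(-⅑*(-166)² - 19582)) = √(-32964 + 1/(-⅑*27556 - 19582)) = √(-32964 + 1/(-27556/9 - 19582)) = √(-32964 + 1/(-203794/9)) = √(-32964 - 9/203794) = √(-6717865425/203794) = 5*I*√54762426656898/203794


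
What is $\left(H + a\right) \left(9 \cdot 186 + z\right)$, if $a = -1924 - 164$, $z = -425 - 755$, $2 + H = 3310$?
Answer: $602680$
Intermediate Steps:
$H = 3308$ ($H = -2 + 3310 = 3308$)
$z = -1180$ ($z = -425 - 755 = -1180$)
$a = -2088$
$\left(H + a\right) \left(9 \cdot 186 + z\right) = \left(3308 - 2088\right) \left(9 \cdot 186 - 1180\right) = 1220 \left(1674 - 1180\right) = 1220 \cdot 494 = 602680$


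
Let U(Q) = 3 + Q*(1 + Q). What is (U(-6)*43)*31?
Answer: 43989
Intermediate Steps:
(U(-6)*43)*31 = ((3 - 6 + (-6)²)*43)*31 = ((3 - 6 + 36)*43)*31 = (33*43)*31 = 1419*31 = 43989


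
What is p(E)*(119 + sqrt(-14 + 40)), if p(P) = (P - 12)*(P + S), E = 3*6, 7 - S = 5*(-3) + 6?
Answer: 24276 + 204*sqrt(26) ≈ 25316.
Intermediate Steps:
S = 16 (S = 7 - (5*(-3) + 6) = 7 - (-15 + 6) = 7 - 1*(-9) = 7 + 9 = 16)
E = 18
p(P) = (-12 + P)*(16 + P) (p(P) = (P - 12)*(P + 16) = (-12 + P)*(16 + P))
p(E)*(119 + sqrt(-14 + 40)) = (-192 + 18**2 + 4*18)*(119 + sqrt(-14 + 40)) = (-192 + 324 + 72)*(119 + sqrt(26)) = 204*(119 + sqrt(26)) = 24276 + 204*sqrt(26)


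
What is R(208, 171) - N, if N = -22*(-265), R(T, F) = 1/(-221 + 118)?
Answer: -600491/103 ≈ -5830.0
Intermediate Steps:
R(T, F) = -1/103 (R(T, F) = 1/(-103) = -1/103)
N = 5830
R(208, 171) - N = -1/103 - 1*5830 = -1/103 - 5830 = -600491/103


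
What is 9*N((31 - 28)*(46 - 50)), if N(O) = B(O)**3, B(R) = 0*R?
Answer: 0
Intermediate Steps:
B(R) = 0
N(O) = 0 (N(O) = 0**3 = 0)
9*N((31 - 28)*(46 - 50)) = 9*0 = 0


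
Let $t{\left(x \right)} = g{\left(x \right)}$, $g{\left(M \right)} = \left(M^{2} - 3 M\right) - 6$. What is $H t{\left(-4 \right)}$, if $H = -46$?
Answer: $-1012$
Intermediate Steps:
$g{\left(M \right)} = -6 + M^{2} - 3 M$
$t{\left(x \right)} = -6 + x^{2} - 3 x$
$H t{\left(-4 \right)} = - 46 \left(-6 + \left(-4\right)^{2} - -12\right) = - 46 \left(-6 + 16 + 12\right) = \left(-46\right) 22 = -1012$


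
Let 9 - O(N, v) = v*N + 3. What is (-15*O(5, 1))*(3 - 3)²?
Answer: 0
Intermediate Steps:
O(N, v) = 6 - N*v (O(N, v) = 9 - (v*N + 3) = 9 - (N*v + 3) = 9 - (3 + N*v) = 9 + (-3 - N*v) = 6 - N*v)
(-15*O(5, 1))*(3 - 3)² = (-15*(6 - 1*5*1))*(3 - 3)² = -15*(6 - 5)*0² = -15*1*0 = -15*0 = 0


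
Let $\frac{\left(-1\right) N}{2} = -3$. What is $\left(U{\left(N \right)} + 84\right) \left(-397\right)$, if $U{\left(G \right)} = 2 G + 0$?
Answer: $-38112$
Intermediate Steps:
$N = 6$ ($N = \left(-2\right) \left(-3\right) = 6$)
$U{\left(G \right)} = 2 G$
$\left(U{\left(N \right)} + 84\right) \left(-397\right) = \left(2 \cdot 6 + 84\right) \left(-397\right) = \left(12 + 84\right) \left(-397\right) = 96 \left(-397\right) = -38112$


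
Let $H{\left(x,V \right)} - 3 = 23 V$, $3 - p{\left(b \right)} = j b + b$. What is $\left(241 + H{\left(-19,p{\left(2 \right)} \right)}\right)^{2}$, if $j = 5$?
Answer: $1369$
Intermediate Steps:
$p{\left(b \right)} = 3 - 6 b$ ($p{\left(b \right)} = 3 - \left(5 b + b\right) = 3 - 6 b$)
$H{\left(x,V \right)} = 3 + 23 V$
$\left(241 + H{\left(-19,p{\left(2 \right)} \right)}\right)^{2} = \left(241 + \left(3 + 23 \left(3 - 12\right)\right)\right)^{2} = \left(241 + \left(3 + 23 \left(-9\right)\right)\right)^{2} = \left(241 + \left(3 - 207\right)\right)^{2} = \left(241 - 204\right)^{2} = 37^{2} = 1369$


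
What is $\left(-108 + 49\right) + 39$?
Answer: $-20$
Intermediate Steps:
$\left(-108 + 49\right) + 39 = -59 + 39 = -20$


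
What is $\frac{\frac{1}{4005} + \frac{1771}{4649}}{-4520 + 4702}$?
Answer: $\frac{3548752}{1694351295} \approx 0.0020945$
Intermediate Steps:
$\frac{\frac{1}{4005} + \frac{1771}{4649}}{-4520 + 4702} = \frac{\frac{1}{4005} + 1771 \cdot \frac{1}{4649}}{182} = \left(\frac{1}{4005} + \frac{1771}{4649}\right) \frac{1}{182} = \frac{7097504}{18619245} \cdot \frac{1}{182} = \frac{3548752}{1694351295}$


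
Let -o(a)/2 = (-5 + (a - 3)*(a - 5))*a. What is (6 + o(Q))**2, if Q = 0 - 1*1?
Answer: 1936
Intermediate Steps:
Q = -1 (Q = 0 - 1 = -1)
o(a) = -2*a*(-5 + (-5 + a)*(-3 + a)) (o(a) = -2*(-5 + (a - 3)*(a - 5))*a = -2*(-5 + (-3 + a)*(-5 + a))*a = -2*(-5 + (-5 + a)*(-3 + a))*a = -2*a*(-5 + (-5 + a)*(-3 + a)))
(6 + o(Q))**2 = (6 + 2*(-1)*(-10 - 1*(-1)**2 + 8*(-1)))**2 = (6 + 2*(-1)*(-10 - 1*1 - 8))**2 = (6 + 2*(-1)*(-10 - 1 - 8))**2 = (6 + 2*(-1)*(-19))**2 = (6 + 38)**2 = 44**2 = 1936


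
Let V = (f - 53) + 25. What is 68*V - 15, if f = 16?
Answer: -831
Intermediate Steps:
V = -12 (V = (16 - 53) + 25 = -37 + 25 = -12)
68*V - 15 = 68*(-12) - 15 = -816 - 15 = -831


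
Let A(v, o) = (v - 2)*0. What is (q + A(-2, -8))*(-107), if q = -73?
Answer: 7811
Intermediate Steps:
A(v, o) = 0 (A(v, o) = (-2 + v)*0 = 0)
(q + A(-2, -8))*(-107) = (-73 + 0)*(-107) = -73*(-107) = 7811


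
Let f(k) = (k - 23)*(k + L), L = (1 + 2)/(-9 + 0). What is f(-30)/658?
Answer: 689/282 ≈ 2.4433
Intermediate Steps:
L = -⅓ (L = 3/(-9) = 3*(-⅑) = -⅓ ≈ -0.33333)
f(k) = (-23 + k)*(-⅓ + k) (f(k) = (k - 23)*(k - ⅓) = (-23 + k)*(-⅓ + k))
f(-30)/658 = (23/3 + (-30)² - 70/3*(-30))/658 = (23/3 + 900 + 700)*(1/658) = (4823/3)*(1/658) = 689/282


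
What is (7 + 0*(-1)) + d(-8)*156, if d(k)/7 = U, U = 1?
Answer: 1099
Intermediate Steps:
d(k) = 7 (d(k) = 7*1 = 7)
(7 + 0*(-1)) + d(-8)*156 = (7 + 0*(-1)) + 7*156 = (7 + 0) + 1092 = 7 + 1092 = 1099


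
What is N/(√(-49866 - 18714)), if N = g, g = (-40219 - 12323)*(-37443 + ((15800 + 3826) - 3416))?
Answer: -61979127*I*√1905/635 ≈ -4.2601e+6*I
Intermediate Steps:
g = 1115624286 (g = -52542*(-37443 + (19626 - 3416)) = -52542*(-37443 + 16210) = -52542*(-21233) = 1115624286)
N = 1115624286
N/(√(-49866 - 18714)) = 1115624286/(√(-49866 - 18714)) = 1115624286/(√(-68580)) = 1115624286/((6*I*√1905)) = 1115624286*(-I*√1905/11430) = -61979127*I*√1905/635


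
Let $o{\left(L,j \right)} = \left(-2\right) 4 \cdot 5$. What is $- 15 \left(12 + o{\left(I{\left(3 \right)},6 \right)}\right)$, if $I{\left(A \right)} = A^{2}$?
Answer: $420$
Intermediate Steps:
$o{\left(L,j \right)} = -40$ ($o{\left(L,j \right)} = \left(-8\right) 5 = -40$)
$- 15 \left(12 + o{\left(I{\left(3 \right)},6 \right)}\right) = - 15 \left(12 - 40\right) = \left(-15\right) \left(-28\right) = 420$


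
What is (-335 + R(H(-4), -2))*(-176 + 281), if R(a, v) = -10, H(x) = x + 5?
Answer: -36225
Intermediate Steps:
H(x) = 5 + x
(-335 + R(H(-4), -2))*(-176 + 281) = (-335 - 10)*(-176 + 281) = -345*105 = -36225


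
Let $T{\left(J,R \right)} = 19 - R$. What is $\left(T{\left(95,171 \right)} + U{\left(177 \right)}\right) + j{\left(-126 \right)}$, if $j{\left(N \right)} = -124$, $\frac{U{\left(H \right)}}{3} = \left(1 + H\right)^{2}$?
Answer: $94776$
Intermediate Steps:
$U{\left(H \right)} = 3 \left(1 + H\right)^{2}$
$\left(T{\left(95,171 \right)} + U{\left(177 \right)}\right) + j{\left(-126 \right)} = \left(\left(19 - 171\right) + 3 \left(1 + 177\right)^{2}\right) - 124 = \left(\left(19 - 171\right) + 3 \cdot 178^{2}\right) - 124 = \left(-152 + 3 \cdot 31684\right) - 124 = \left(-152 + 95052\right) - 124 = 94900 - 124 = 94776$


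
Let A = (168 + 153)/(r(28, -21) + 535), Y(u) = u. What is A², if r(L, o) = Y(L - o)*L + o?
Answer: 103041/3556996 ≈ 0.028969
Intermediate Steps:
r(L, o) = o + L*(L - o) (r(L, o) = (L - o)*L + o = L*(L - o) + o = o + L*(L - o))
A = 321/1886 (A = (168 + 153)/((-21 + 28*(28 - 1*(-21))) + 535) = 321/((-21 + 28*(28 + 21)) + 535) = 321/((-21 + 28*49) + 535) = 321/((-21 + 1372) + 535) = 321/(1351 + 535) = 321/1886 ≈ 0.17020)
A² = (321/1886)² = 103041/3556996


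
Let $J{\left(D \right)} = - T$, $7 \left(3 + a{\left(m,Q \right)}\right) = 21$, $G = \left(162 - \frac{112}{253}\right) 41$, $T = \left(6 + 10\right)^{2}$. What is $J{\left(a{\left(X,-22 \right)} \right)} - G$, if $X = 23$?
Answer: $- \frac{1740602}{253} \approx -6879.9$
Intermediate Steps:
$T = 256$ ($T = 16^{2} = 256$)
$G = \frac{1675834}{253}$ ($G = \left(162 - \frac{112}{253}\right) 41 = \frac{40874}{253} \cdot 41 = \frac{1675834}{253} \approx 6623.9$)
$a{\left(m,Q \right)} = 0$ ($a{\left(m,Q \right)} = -3 + \frac{1}{7} \cdot 21 = -3 + 3 = 0$)
$J{\left(D \right)} = -256$ ($J{\left(D \right)} = \left(-1\right) 256 = -256$)
$J{\left(a{\left(X,-22 \right)} \right)} - G = -256 - \frac{1675834}{253} = - \frac{1740602}{253}$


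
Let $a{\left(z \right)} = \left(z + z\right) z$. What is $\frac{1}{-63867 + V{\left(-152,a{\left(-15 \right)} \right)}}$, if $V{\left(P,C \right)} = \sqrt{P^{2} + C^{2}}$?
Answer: $- \frac{63867}{4078768085} - \frac{2 \sqrt{56401}}{4078768085} \approx -1.5775 \cdot 10^{-5}$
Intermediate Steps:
$a{\left(z \right)} = 2 z^{2}$ ($a{\left(z \right)} = 2 z z = 2 z^{2}$)
$V{\left(P,C \right)} = \sqrt{C^{2} + P^{2}}$
$\frac{1}{-63867 + V{\left(-152,a{\left(-15 \right)} \right)}} = \frac{1}{-63867 + \sqrt{\left(2 \left(-15\right)^{2}\right)^{2} + \left(-152\right)^{2}}} = \frac{1}{-63867 + \sqrt{\left(2 \cdot 225\right)^{2} + 23104}} = \frac{1}{-63867 + \sqrt{450^{2} + 23104}} = \frac{1}{-63867 + \sqrt{202500 + 23104}} = \frac{1}{-63867 + \sqrt{225604}} = \frac{1}{-63867 + 2 \sqrt{56401}}$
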